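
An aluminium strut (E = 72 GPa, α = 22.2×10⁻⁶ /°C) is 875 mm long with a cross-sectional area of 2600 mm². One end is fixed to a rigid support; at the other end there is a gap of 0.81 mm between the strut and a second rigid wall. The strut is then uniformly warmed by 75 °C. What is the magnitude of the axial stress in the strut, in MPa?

σ ≈ 53.2 MPa (compressive)

If the wall were absent the strut would grow by αΔT L = 22.2×10⁻⁶ × 75 × 875 = 1.457 mm.
The gap closes (δ_free > 0.81 mm) and the wall then resists a further 1.457 − 0.81 = 0.6469 mm of expansion.
So σ = E(δ_free − g)/L = 72×10³ × 0.6469/875 = 53.23 MPa.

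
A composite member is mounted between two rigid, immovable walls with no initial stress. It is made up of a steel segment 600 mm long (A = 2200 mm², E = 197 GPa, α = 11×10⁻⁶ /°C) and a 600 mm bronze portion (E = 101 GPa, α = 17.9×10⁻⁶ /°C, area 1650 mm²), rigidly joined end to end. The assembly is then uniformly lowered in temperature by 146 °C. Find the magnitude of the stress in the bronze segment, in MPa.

If the supports were absent, the total length change would be Σ αᵢΔT Lᵢ = 11×10⁻⁶×146×600 + 17.9×10⁻⁶×146×600 = 2.532 mm.
Since the ends are fixed, an axial force P builds up, equal in every segment, with P · Σ Lᵢ/(AᵢEᵢ) = δ_free.
Σ Lᵢ/(AᵢEᵢ) = 600/(2200×197×10³) + 600/(1650×101×10³) = 4.985×10⁻⁶ mm/N.
P = 2.532 / 4.985×10⁻⁶ = 507900 N = 507.9 kN, tensile.
σ_{bronze} = P / A = 507900 / 1650 = 307.8 MPa.

σ ≈ 308 MPa (tensile)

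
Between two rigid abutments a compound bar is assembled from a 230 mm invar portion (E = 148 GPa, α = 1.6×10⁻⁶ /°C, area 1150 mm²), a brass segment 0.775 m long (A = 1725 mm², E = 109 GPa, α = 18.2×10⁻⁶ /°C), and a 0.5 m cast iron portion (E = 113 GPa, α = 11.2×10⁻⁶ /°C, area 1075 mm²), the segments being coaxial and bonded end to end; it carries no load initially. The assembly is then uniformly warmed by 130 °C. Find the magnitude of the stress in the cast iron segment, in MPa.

σ ≈ 253 MPa (compressive)

If the supports were absent, the total length change would be Σ αᵢΔT Lᵢ = 1.6×10⁻⁶×130×230 + 18.2×10⁻⁶×130×775 + 11.2×10⁻⁶×130×500 = 2.609 mm.
The walls prevent any net length change, so an axial force P (same in every segment) develops. Compatibility: P · Σ Lᵢ/(AᵢEᵢ) = δ_free.
The series flexibility is Σ Lᵢ/(AᵢEᵢ) = 230/(1150×148×10³) + 775/(1725×109×10³) + 500/(1075×113×10³) = 9.589×10⁻⁶ mm/N.
Hence P = δ_free / Σ(L/AE) = 2.609/9.589×10⁻⁶ = 272.1 kN (compressive).
σ_{cast iron} = P / A = 272100 / 1075 = 253.1 MPa.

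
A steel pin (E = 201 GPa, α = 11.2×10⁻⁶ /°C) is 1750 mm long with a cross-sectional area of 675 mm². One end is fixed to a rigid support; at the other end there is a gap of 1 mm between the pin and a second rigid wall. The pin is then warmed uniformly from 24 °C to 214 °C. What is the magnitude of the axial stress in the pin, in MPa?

Free thermal elongation = αΔT L = 11.2×10⁻⁶ × 190 × 1750 = 3.724 mm.
This exceeds the 1 mm gap, so the wall pushes back. The portion of expansion that must be recovered elastically is δ_free − gap = 3.724 − 1 = 2.724 mm.
That suppressed elongation corresponds to σ = E·Δ/L = 201×10³ × 2.724/1750 = 312.9 MPa.

σ ≈ 313 MPa (compressive)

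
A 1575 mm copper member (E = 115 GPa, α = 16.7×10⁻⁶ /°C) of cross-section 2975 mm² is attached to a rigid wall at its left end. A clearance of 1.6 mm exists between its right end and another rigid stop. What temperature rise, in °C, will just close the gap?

ΔT ≈ 60.8 °C

The gap closes when αΔT L = 1.6 mm, since the member is still unstressed at that instant.
So ΔT = g/(αL) = 1.6/(16.7×10⁻⁶ × 1575) = 60.83 °C.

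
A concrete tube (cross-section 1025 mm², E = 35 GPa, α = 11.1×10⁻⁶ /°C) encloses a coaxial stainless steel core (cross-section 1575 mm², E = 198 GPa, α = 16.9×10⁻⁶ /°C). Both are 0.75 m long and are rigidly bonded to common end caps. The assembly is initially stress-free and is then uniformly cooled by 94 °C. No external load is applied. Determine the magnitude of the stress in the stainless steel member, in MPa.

σ ≈ 11.1 MPa (tensile)

Both members must finish at the same length. With the larger α, the stainless steel tends to over-contract; the plates restrain it, putting the stainless steel in tension and the concrete in compression. With no external load the two internal forces are equal and opposite, magnitude P.
Setting the final lengths equal and cancelling L: (α₁ − α₂)ΔT = P/(A₁E₁) + P/(A₂E₂).
|α₁ − α₂|·ΔT = 5.8×10⁻⁶ × 94 = 0.0005452.
1/(A₁E₁) + 1/(A₂E₂) = 1/(1025×35×10³) + 1/(1575×198×10³) = 3.108×10⁻⁸ N⁻¹.
P = 0.0005452 / 3.108×10⁻⁸ = 17540 N = 17.54 kN.
σ_{stainless steel} = P/A₂ = 17540/1575 = 11.14 MPa, tensile.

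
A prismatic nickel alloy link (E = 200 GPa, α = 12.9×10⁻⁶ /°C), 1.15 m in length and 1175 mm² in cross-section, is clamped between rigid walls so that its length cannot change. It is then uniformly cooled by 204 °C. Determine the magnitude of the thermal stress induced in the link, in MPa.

With length fixed, the mechanical strain must cancel the thermal strain αΔT = 12.9×10⁻⁶ × 204 = 2631.6×10⁻⁶.
Hence σ = E·αΔT = 200×10³ × 2631.6×10⁻⁶ = 526.3 MPa, tensile.

σ ≈ 526 MPa (tensile)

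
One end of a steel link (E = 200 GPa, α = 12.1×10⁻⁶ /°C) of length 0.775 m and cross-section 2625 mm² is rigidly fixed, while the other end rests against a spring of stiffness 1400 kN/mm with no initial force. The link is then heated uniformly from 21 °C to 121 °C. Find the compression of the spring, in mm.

δ ≈ 0.306 mm

The unrestrained thermal change is αΔT L = 12.1×10⁻⁶ × 100 × 775 = 0.9377 mm.
Let P be the compressive force at the spring. The link shortens elastically by PL/(AE) and the spring compresses by P/k; together these equal δ_free.
So P = δ_free / [L/(AE) + 1/k] = 0.9377 / [ 775/(2625×200×10³) + 1/(1400×10³) ].
P = 0.9377 / 2.19×10⁻⁶ = 428100 N.
Spring compression = P/k = 428100/(1400×10³) = 0.3058 mm.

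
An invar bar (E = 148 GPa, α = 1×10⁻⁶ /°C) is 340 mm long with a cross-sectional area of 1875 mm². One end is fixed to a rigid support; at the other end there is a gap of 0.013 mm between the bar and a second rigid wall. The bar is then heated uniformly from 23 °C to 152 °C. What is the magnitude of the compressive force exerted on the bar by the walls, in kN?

If the wall were absent the bar would grow by αΔT L = 1×10⁻⁶ × 129 × 340 = 0.04386 mm.
The gap closes (δ_free > 0.013 mm) and the wall then resists a further 0.04386 − 0.013 = 0.03086 mm of expansion.
Compatibility: PL/(AE) = 0.03086 mm, so σ = P/A = E × (0.03086/340) = 13.43 MPa.
P = σA = 13.43 × 1875 = 25.19 kN.

P ≈ 25.2 kN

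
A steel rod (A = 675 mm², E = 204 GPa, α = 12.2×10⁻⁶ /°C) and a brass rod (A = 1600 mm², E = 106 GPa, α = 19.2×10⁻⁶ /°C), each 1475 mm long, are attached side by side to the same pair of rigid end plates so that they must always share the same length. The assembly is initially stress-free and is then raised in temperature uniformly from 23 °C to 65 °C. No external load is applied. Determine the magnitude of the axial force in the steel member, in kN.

P ≈ 22.3 kN (tensile in the steel)

Both members must finish at the same length. With the larger α, the brass tends to over-expand; the plates restrain it, putting the brass in compression and the steel in tension. With no external load the two internal forces are equal and opposite, magnitude P.
Setting the final lengths equal and cancelling L: (α₁ − α₂)ΔT = P/(A₁E₁) + P/(A₂E₂).
|α₁ − α₂|·ΔT = 7×10⁻⁶ × 42 = 0.000294.
1/(A₁E₁) + 1/(A₂E₂) = 1/(675×204×10³) + 1/(1600×106×10³) = 1.316×10⁻⁸ N⁻¹.
So P = 0.000294 / 1.316×10⁻⁸ = 22.34 kN.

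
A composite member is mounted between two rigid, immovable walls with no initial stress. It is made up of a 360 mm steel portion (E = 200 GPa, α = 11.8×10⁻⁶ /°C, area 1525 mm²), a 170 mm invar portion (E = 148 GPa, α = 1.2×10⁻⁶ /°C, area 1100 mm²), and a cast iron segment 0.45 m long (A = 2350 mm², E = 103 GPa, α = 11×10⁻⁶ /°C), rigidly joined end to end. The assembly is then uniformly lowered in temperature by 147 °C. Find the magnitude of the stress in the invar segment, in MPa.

Free thermal contraction of the whole bar: Σ αᵢΔT Lᵢ = 11.8×10⁻⁶×147×360 + 1.2×10⁻⁶×147×170 + 11×10⁻⁶×147×450 = 1.382 mm.
The rigid supports impose zero overall length change; the single axial force P common to all segments must satisfy P Σ Lᵢ/(AᵢEᵢ) = δ_free.
Σ Lᵢ/(AᵢEᵢ) = 360/(1525×200×10³) + 170/(1100×148×10³) + 450/(2350×103×10³) = 4.084×10⁻⁶ mm/N.
P = 1.382 / 4.084×10⁻⁶ = 338400 N = 338.4 kN, tensile.
σ_{invar} = P / A = 338400 / 1100 = 307.7 MPa.

σ ≈ 308 MPa (tensile)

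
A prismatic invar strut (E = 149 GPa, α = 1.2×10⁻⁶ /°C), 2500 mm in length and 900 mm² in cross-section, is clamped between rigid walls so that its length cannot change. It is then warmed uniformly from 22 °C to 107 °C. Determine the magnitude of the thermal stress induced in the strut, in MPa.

σ ≈ 15.2 MPa (compressive)

Because both ends are immovable the net strain is zero, and the suppressed thermal strain is αΔT = 1.2×10⁻⁶ × 85 = 102×10⁻⁶.
σ = EαΔT = 149×10³ × 1.2×10⁻⁶ × 85 = 15.2 MPa (compressive; the strut is trying to expand).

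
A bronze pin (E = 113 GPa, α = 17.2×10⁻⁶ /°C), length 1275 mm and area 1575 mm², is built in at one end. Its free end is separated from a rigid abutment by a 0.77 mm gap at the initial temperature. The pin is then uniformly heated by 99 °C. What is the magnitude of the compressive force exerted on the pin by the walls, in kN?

P ≈ 196 kN

Unrestrained expansion: δ_free = αΔT L = 17.2×10⁻⁶ × 99 × 1275 = 2.171 mm.
After closing the 0.77 mm clearance, 2.171 − 0.77 = 1.401 mm of expansion remains to be suppressed by the wall.
Compatibility: PL/(AE) = 1.401 mm, so σ = P/A = E × (1.401/1275) = 124.2 MPa.
Force on the wall = σA = 124.2 × 1575 mm² = 195.6 kN.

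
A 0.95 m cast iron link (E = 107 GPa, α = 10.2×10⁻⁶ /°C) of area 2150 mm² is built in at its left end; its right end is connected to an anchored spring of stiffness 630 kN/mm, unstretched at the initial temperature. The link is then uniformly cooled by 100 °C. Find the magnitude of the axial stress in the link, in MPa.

If the spring were absent the link would shorten by αΔT L = 10.2×10⁻⁶ × 100 × 950 = 0.969 mm.
Let P be the tensile force in the spring. The link extends elastically by PL/(AE) and the spring stretches by P/k; together these equal δ_free.
So P = δ_free / [L/(AE) + 1/k] = 0.969 / [ 950/(2150×107×10³) + 1/(630×10³) ].
P = 0.969 / 5.717×10⁻⁶ = 169500 N.
σ = P/A = 169500/2150 = 78.84 MPa.

σ ≈ 78.8 MPa (tensile)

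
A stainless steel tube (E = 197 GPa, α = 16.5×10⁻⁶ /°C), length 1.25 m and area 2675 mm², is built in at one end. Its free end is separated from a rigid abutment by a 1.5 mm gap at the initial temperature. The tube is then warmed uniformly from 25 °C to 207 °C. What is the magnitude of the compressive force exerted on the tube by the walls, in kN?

P ≈ 950 kN

Unrestrained expansion: δ_free = αΔT L = 16.5×10⁻⁶ × 182 × 1250 = 3.754 mm.
The gap closes (δ_free > 1.5 mm) and the wall then resists a further 3.754 − 1.5 = 2.254 mm of expansion.
That suppressed elongation corresponds to σ = E·Δ/L = 197×10³ × 2.254/1250 = 355.2 MPa.
Force on the wall = σA = 355.2 × 2675 mm² = 950.1 kN.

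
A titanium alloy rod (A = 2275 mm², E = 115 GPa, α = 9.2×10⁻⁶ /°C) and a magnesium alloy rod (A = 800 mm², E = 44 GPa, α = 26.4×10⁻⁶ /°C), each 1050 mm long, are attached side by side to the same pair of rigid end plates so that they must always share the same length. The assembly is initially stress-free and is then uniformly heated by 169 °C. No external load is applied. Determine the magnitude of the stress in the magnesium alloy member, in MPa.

σ ≈ 113 MPa (compressive)

Both members must finish at the same length. With the larger α, the magnesium alloy tends to over-expand; the plates restrain it, putting the magnesium alloy in compression and the titanium alloy in tension. With no external load the two internal forces are equal and opposite, magnitude P.
Compatibility of the two members (thermal + elastic change equal): (α₁ − α₂)ΔT = P·[1/(A₁E₁) + 1/(A₂E₂)].
|α₁ − α₂|·ΔT = 17.2×10⁻⁶ × 169 = 0.002907.
1/(A₁E₁) + 1/(A₂E₂) = 1/(2275×115×10³) + 1/(800×44×10³) = 3.223×10⁻⁸ N⁻¹.
So P = 0.002907 / 3.223×10⁻⁸ = 90.19 kN.
σ_{magnesium alloy} = P/A₂ = 90190/800 = 112.7 MPa, compressive.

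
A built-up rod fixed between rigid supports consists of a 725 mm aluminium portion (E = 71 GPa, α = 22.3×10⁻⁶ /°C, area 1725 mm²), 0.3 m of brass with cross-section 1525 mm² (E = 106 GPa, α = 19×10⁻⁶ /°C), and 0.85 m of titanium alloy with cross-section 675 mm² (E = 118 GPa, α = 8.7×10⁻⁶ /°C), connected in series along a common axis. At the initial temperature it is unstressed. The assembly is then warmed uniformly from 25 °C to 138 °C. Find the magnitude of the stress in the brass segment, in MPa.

σ ≈ 118 MPa (compressive)

With the walls removed the bar would change length by δ_free = Σ αᵢΔT Lᵢ = 22.3×10⁻⁶×113×725 + 19×10⁻⁶×113×300 + 8.7×10⁻⁶×113×850 = 3.307 mm.
The walls prevent any net length change, so an axial force P (same in every segment) develops. Compatibility: P · Σ Lᵢ/(AᵢEᵢ) = δ_free.
The series flexibility is Σ Lᵢ/(AᵢEᵢ) = 725/(1725×71×10³) + 300/(1525×106×10³) + 850/(675×118×10³) = 1.845×10⁻⁵ mm/N.
P = 3.307 / 1.845×10⁻⁵ = 179300 N = 179.3 kN, compressive.
σ_{brass} = P / A = 179300 / 1525 = 117.5 MPa.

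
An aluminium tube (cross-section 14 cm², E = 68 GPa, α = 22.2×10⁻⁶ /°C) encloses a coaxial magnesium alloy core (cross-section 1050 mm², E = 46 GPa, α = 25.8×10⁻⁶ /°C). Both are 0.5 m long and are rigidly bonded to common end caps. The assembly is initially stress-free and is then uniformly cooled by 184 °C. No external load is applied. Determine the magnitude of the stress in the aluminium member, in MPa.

σ ≈ 15.2 MPa (compressive)

Both members must finish at the same length. With the larger α, the magnesium alloy tends to over-contract; the plates restrain it, putting the magnesium alloy in tension and the aluminium in compression. With no external load the two internal forces are equal and opposite, magnitude P.
Equating the net (thermal + elastic) strains gives |α₁ − α₂|·ΔT = P·[1/(A₁E₁) + 1/(A₂E₂)].
|α₁ − α₂|·ΔT = 3.6×10⁻⁶ × 184 = 0.0006624.
1/(A₁E₁) + 1/(A₂E₂) = 1/(1400×68×10³) + 1/(1050×46×10³) = 3.121×10⁻⁸ N⁻¹.
So P = 0.0006624 / 3.121×10⁻⁸ = 21.23 kN.
σ_{aluminium} = P/A₁ = 21230/1400 = 15.16 MPa, compressive.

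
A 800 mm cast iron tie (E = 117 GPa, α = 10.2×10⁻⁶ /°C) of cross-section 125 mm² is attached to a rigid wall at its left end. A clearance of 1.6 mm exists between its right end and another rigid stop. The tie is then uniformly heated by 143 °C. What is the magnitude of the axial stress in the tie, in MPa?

Unrestrained expansion: δ_free = αΔT L = 10.2×10⁻⁶ × 143 × 800 = 1.167 mm.
Since δ_free = 1.17 mm is less than the 1.6 mm gap, the tie never touches the wall. No axial force develops.

σ ≈ 0 MPa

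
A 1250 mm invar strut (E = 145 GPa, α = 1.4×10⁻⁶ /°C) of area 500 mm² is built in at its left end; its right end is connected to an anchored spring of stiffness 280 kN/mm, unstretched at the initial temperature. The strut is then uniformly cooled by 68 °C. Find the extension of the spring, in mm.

If the spring were absent the strut would shorten by αΔT L = 1.4×10⁻⁶ × 68 × 1250 = 0.119 mm.
Let P be the tensile force in the spring. The strut extends elastically by PL/(AE) and the spring stretches by P/k; together these equal δ_free.
P [ L/(AE) + 1/k ] = δ_free → P [ 1250/(500×145×10³) + 1/(280×10³) ] = 0.119.
P = 0.119 / 2.081×10⁻⁵ = 5718 N.
Spring extension = P/k = 5718/(280×10³) = 0.02042 mm.

δ ≈ 0.0204 mm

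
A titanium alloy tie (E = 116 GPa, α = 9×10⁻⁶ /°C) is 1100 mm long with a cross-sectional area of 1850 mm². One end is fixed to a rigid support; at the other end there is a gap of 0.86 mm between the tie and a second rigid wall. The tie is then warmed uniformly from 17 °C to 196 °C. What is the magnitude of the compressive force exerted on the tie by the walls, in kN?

P ≈ 178 kN

If the wall were absent the tie would grow by αΔT L = 9×10⁻⁶ × 179 × 1100 = 1.772 mm.
This exceeds the 0.86 mm gap, so the wall pushes back. The portion of expansion that must be recovered elastically is δ_free − gap = 1.772 − 0.86 = 0.9121 mm.
So σ = E(δ_free − g)/L = 116×10³ × 0.9121/1100 = 96.19 MPa.
Force on the wall = σA = 96.19 × 1850 mm² = 177.9 kN.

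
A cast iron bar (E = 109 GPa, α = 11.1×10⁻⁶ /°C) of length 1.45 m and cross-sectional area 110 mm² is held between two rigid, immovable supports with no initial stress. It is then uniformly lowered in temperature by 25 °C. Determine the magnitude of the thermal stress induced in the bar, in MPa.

σ ≈ 30.2 MPa (tensile)

The supports are rigid, so the total axial strain is zero. The restrained thermal strain is ε = αΔT = 11.1×10⁻⁶ × 25 = 277.5×10⁻⁶.
Hence σ = E·αΔT = 109×10³ × 277.5×10⁻⁶ = 30.25 MPa, tensile.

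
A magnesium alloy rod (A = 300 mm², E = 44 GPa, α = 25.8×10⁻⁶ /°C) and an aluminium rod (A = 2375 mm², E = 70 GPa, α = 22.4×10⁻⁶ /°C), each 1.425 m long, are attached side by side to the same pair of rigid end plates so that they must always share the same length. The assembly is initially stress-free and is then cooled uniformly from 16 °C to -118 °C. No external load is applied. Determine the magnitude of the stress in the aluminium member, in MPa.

σ ≈ 2.35 MPa (compressive)

Equilibrium of a rigid end plate with no external load gives equal and opposite internal forces ±P in the two members. Since α_{magnesium alloy} > α_{aluminium}, cooling drives the magnesium alloy into tension and the aluminium into compression.
Compatibility of the two members (thermal + elastic change equal): (α₁ − α₂)ΔT = P·[1/(A₁E₁) + 1/(A₂E₂)].
|α₁ − α₂|·ΔT = 3.4×10⁻⁶ × 134 = 0.0004556.
1/(A₁E₁) + 1/(A₂E₂) = 1/(300×44×10³) + 1/(2375×70×10³) = 8.177×10⁻⁸ N⁻¹.
P = 0.0004556 / 8.177×10⁻⁸ = 5572 N = 5.572 kN.
σ_{aluminium} = P/A₂ = 5572/2375 = 2.346 MPa, compressive.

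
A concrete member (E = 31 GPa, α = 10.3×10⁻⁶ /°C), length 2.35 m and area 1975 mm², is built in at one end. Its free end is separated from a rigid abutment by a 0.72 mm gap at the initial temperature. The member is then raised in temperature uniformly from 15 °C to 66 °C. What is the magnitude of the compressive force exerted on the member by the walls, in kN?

If the wall were absent the member would grow by αΔT L = 10.3×10⁻⁶ × 51 × 2350 = 1.234 mm.
The gap closes (δ_free > 0.72 mm) and the wall then resists a further 1.234 − 0.72 = 0.5145 mm of expansion.
That suppressed elongation corresponds to σ = E·Δ/L = 31×10³ × 0.5145/2350 = 6.786 MPa.
P = σA = 6.786 × 1975 = 13.4 kN.

P ≈ 13.4 kN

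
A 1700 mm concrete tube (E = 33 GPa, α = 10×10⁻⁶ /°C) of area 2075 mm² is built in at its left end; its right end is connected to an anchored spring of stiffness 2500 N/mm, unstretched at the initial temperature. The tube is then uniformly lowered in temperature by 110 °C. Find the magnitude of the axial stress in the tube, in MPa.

σ ≈ 2.12 MPa (tensile)

The unrestrained thermal change is αΔT L = 10×10⁻⁶ × 110 × 1700 = 1.87 mm.
Let P be the tensile force in the spring. The tube extends elastically by PL/(AE) and the spring stretches by P/k; together these equal δ_free.
P [ L/(AE) + 1/k ] = δ_free → P [ 1700/(2075×33×10³) + 1/(2500) ] = 1.87.
P = 1.87 / 0.0004248 = 4402 N.
σ = P/A = 4402/2075 = 2.121 MPa.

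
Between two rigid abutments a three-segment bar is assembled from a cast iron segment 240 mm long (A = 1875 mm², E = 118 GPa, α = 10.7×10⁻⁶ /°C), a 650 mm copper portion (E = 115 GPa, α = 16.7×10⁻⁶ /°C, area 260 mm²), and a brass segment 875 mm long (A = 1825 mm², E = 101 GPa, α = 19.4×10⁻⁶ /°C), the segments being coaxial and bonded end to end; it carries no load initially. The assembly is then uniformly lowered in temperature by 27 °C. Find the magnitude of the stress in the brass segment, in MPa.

Free thermal contraction of the whole bar: Σ αᵢΔT Lᵢ = 10.7×10⁻⁶×27×240 + 16.7×10⁻⁶×27×650 + 19.4×10⁻⁶×27×875 = 0.8207 mm.
The walls prevent any net length change, so an axial force P (same in every segment) develops. Compatibility: P · Σ Lᵢ/(AᵢEᵢ) = δ_free.
The series flexibility is Σ Lᵢ/(AᵢEᵢ) = 240/(1875×118×10³) + 650/(260×115×10³) + 875/(1825×101×10³) = 2.757×10⁻⁵ mm/N.
So P = 0.8207 / 2.757×10⁻⁵ = 29.77 kN, tensile.
σ_{brass} = P / A = 29770 / 1825 = 16.31 MPa.

σ ≈ 16.3 MPa (tensile)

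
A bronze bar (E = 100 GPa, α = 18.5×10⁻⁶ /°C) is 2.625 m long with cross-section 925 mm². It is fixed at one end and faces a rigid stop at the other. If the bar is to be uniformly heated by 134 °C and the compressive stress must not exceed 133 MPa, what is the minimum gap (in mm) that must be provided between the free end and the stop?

With no wall the bar would lengthen by αΔT L = 18.5×10⁻⁶ × 134 × 2625 = 6.507 mm.
A stress of 133 MPa corresponds to the wall pushing the bar back by σL/E = 133×2625/(100×10³) = 3.491 mm.
The gap must absorb the remainder: g_min = 6.507 − 3.491 = 3.016 mm.

g ≈ 3.02 mm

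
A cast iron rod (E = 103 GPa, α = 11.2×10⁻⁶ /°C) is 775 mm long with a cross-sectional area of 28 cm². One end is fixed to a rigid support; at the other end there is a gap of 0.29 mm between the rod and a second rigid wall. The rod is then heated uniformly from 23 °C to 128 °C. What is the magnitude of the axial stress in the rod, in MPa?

Free thermal elongation = αΔT L = 11.2×10⁻⁶ × 105 × 775 = 0.9114 mm.
This exceeds the 0.29 mm gap, so the wall pushes back. The portion of expansion that must be recovered elastically is δ_free − gap = 0.9114 − 0.29 = 0.6214 mm.
That suppressed elongation corresponds to σ = E·Δ/L = 103×10³ × 0.6214/775 = 82.59 MPa.

σ ≈ 82.6 MPa (compressive)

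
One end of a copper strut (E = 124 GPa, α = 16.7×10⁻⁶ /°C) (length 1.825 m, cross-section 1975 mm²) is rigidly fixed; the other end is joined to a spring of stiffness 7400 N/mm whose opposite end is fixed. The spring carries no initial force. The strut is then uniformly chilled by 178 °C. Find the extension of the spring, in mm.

δ ≈ 5.14 mm

The unrestrained thermal change is αΔT L = 16.7×10⁻⁶ × 178 × 1825 = 5.425 mm.
With a force P in the spring, the elastic change of the strut is PL/(AE) and that of the spring is P/k; compatibility requires their sum to equal δ_free.
P [ L/(AE) + 1/k ] = δ_free → P [ 1825/(1975×124×10³) + 1/(7400) ] = 5.425.
P = 5.425 / 0.0001426 = 38050 N.
Spring extension = P/k = 38050/(7400) = 5.141 mm.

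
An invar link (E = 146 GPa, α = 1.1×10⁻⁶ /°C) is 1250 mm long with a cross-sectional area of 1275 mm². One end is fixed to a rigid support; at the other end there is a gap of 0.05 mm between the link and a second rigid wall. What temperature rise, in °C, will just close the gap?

Contact occurs when the free expansion equals the gap: αΔT L = 0.05 mm.
ΔT = 0.05 / (1.1×10⁻⁶ × 1250) = 36.36 °C.

ΔT ≈ 36.4 °C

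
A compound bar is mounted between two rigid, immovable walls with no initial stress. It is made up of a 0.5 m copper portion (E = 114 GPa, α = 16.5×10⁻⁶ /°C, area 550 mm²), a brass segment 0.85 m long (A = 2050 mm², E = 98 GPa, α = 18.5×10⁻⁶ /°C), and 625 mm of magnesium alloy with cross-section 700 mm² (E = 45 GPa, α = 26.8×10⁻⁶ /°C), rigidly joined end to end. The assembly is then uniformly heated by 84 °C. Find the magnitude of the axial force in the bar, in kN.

If the supports were absent, the total length change would be Σ αᵢΔT Lᵢ = 16.5×10⁻⁶×84×500 + 18.5×10⁻⁶×84×850 + 26.8×10⁻⁶×84×625 = 3.421 mm.
The walls prevent any net length change, so an axial force P (same in every segment) develops. Compatibility: P · Σ Lᵢ/(AᵢEᵢ) = δ_free.
The series flexibility is Σ Lᵢ/(AᵢEᵢ) = 500/(550×114×10³) + 850/(2050×98×10³) + 625/(700×45×10³) = 3.205×10⁻⁵ mm/N.
So P = 3.421 / 3.205×10⁻⁵ = 106.7 kN, compressive.

P ≈ 107 kN (compressive)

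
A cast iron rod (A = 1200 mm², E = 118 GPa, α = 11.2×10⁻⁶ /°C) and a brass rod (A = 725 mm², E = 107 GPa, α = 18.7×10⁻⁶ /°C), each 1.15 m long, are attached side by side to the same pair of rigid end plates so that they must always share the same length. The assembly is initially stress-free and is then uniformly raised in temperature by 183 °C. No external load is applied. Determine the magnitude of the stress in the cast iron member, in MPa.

σ ≈ 57.3 MPa (tensile)

The brass has the larger α, so on heating it would change length more than the cast iron if both were free. The rigid plates force a common final length, so the brass is put into compression and the cast iron into tension, with equal and opposite forces P (no external load).
Setting the final lengths equal and cancelling L: (α₁ − α₂)ΔT = P/(A₁E₁) + P/(A₂E₂).
|α₁ − α₂|·ΔT = 7.5×10⁻⁶ × 183 = 0.001372.
1/(A₁E₁) + 1/(A₂E₂) = 1/(1200×118×10³) + 1/(725×107×10³) = 1.995×10⁻⁸ N⁻¹.
So P = 0.001372 / 1.995×10⁻⁸ = 68.79 kN.
σ_{cast iron} = P/A₁ = 68790/1200 = 57.32 MPa, tensile.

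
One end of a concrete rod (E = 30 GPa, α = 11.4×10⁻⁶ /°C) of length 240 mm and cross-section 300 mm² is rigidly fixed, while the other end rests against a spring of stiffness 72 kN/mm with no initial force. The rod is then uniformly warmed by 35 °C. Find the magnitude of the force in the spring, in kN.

If the spring were absent the rod would lengthen by αΔT L = 11.4×10⁻⁶ × 35 × 240 = 0.09576 mm.
Let P be the compressive force at the spring. The rod shortens elastically by PL/(AE) and the spring compresses by P/k; together these equal δ_free.
So P = δ_free / [L/(AE) + 1/k] = 0.09576 / [ 240/(300×30×10³) + 1/(72×10³) ].
P = 0.09576 / 4.056×10⁻⁵ = 2361 N.

P ≈ 2.36 kN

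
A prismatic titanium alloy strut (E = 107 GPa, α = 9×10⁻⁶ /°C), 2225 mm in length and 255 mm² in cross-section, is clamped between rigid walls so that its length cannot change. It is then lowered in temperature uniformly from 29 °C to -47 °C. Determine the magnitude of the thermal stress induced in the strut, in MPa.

σ ≈ 73.2 MPa (tensile)

Because both ends are immovable the net strain is zero, and the suppressed thermal strain is αΔT = 9×10⁻⁶ × 76 = 684×10⁻⁶.
Hence σ = E·αΔT = 107×10³ × 684×10⁻⁶ = 73.19 MPa, tensile.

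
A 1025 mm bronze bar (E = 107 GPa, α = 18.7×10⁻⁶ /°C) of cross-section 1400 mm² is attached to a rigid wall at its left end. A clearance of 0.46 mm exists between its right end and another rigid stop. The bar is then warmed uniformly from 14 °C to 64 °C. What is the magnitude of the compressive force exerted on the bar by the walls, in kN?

P ≈ 72.8 kN

Unrestrained expansion: δ_free = αΔT L = 18.7×10⁻⁶ × 50 × 1025 = 0.9584 mm.
This exceeds the 0.46 mm gap, so the wall pushes back. The portion of expansion that must be recovered elastically is δ_free − gap = 0.9584 − 0.46 = 0.4984 mm.
Compatibility: PL/(AE) = 0.4984 mm, so σ = P/A = E × (0.4984/1025) = 52.03 MPa.
Force on the wall = σA = 52.03 × 1400 mm² = 72.84 kN.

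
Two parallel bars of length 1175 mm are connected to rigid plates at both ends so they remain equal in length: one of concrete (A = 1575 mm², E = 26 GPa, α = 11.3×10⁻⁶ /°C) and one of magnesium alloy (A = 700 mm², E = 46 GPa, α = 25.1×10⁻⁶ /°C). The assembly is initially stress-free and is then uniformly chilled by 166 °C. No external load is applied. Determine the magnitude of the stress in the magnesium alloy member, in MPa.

σ ≈ 59 MPa (tensile)

Equilibrium of a rigid end plate with no external load gives equal and opposite internal forces ±P in the two members. Since α_{magnesium alloy} > α_{concrete}, cooling drives the magnesium alloy into tension and the concrete into compression.
Equating the net (thermal + elastic) strains gives |α₁ − α₂|·ΔT = P·[1/(A₁E₁) + 1/(A₂E₂)].
|α₁ − α₂|·ΔT = 13.8×10⁻⁶ × 166 = 0.002291.
1/(A₁E₁) + 1/(A₂E₂) = 1/(1575×26×10³) + 1/(700×46×10³) = 5.548×10⁻⁸ N⁻¹.
So P = 0.002291 / 5.548×10⁻⁸ = 41.29 kN.
σ_{magnesium alloy} = P/A₂ = 41290/700 = 58.99 MPa, tensile.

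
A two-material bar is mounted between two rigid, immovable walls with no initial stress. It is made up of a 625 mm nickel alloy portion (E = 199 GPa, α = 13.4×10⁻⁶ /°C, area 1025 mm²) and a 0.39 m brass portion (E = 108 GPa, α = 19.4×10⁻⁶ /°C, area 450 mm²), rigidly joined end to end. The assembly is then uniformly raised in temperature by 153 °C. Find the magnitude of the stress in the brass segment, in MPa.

σ ≈ 489 MPa (compressive)

If the supports were absent, the total length change would be Σ αᵢΔT Lᵢ = 13.4×10⁻⁶×153×625 + 19.4×10⁻⁶×153×390 = 2.439 mm.
Since the ends are fixed, an axial force P builds up, equal in every segment, with P · Σ Lᵢ/(AᵢEᵢ) = δ_free.
The series flexibility is Σ Lᵢ/(AᵢEᵢ) = 625/(1025×199×10³) + 390/(450×108×10³) = 1.109×10⁻⁵ mm/N.
Hence P = δ_free / Σ(L/AE) = 2.439/1.109×10⁻⁵ = 219.9 kN (compressive).
σ_{brass} = P / A = 219900 / 450 = 488.8 MPa.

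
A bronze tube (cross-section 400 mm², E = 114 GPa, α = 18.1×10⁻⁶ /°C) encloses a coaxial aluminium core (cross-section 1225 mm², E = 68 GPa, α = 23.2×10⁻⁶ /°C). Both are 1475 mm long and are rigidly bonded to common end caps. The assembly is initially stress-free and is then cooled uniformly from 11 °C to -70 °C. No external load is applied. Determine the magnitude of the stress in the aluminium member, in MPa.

σ ≈ 9.94 MPa (tensile)

The aluminium has the larger α, so on cooling it would change length more than the bronze if both were free. The rigid plates force a common final length, so the aluminium is put into tension and the bronze into compression, with equal and opposite forces P (no external load).
Compatibility of the two members (thermal + elastic change equal): (α₁ − α₂)ΔT = P·[1/(A₁E₁) + 1/(A₂E₂)].
|α₁ − α₂|·ΔT = 5.1×10⁻⁶ × 81 = 0.0004131.
1/(A₁E₁) + 1/(A₂E₂) = 1/(400×114×10³) + 1/(1225×68×10³) = 3.393×10⁻⁸ N⁻¹.
So P = 0.0004131 / 3.393×10⁻⁸ = 12.17 kN.
σ_{aluminium} = P/A₂ = 12170/1225 = 9.937 MPa, tensile.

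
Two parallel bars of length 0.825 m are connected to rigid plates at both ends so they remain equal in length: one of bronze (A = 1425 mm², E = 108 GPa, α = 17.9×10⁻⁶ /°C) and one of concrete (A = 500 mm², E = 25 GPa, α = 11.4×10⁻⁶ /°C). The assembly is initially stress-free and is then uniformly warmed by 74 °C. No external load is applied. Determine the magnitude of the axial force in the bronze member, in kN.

Equilibrium of a rigid end plate with no external load gives equal and opposite internal forces ±P in the two members. Since α_{bronze} > α_{concrete}, heating drives the bronze into compression and the concrete into tension.
Setting the final lengths equal and cancelling L: (α₁ − α₂)ΔT = P/(A₁E₁) + P/(A₂E₂).
|α₁ − α₂|·ΔT = 6.5×10⁻⁶ × 74 = 0.000481.
1/(A₁E₁) + 1/(A₂E₂) = 1/(1425×108×10³) + 1/(500×25×10³) = 8.65×10⁻⁸ N⁻¹.
So P = 0.000481 / 8.65×10⁻⁸ = 5.561 kN.

P ≈ 5.56 kN (compressive in the bronze)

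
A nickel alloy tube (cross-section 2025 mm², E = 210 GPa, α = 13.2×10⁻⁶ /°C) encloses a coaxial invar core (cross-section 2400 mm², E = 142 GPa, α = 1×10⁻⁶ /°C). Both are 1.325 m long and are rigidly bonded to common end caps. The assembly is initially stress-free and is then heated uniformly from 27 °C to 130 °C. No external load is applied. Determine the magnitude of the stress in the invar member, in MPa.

Equilibrium of a rigid end plate with no external load gives equal and opposite internal forces ±P in the two members. Since α_{nickel alloy} > α_{invar}, heating drives the nickel alloy into compression and the invar into tension.
Equating the net (thermal + elastic) strains gives |α₁ − α₂|·ΔT = P·[1/(A₁E₁) + 1/(A₂E₂)].
|α₁ − α₂|·ΔT = 12.2×10⁻⁶ × 103 = 0.001257.
1/(A₁E₁) + 1/(A₂E₂) = 1/(2025×210×10³) + 1/(2400×142×10³) = 5.286×10⁻⁹ N⁻¹.
P = 0.001257 / 5.286×10⁻⁹ = 237700 N = 237.7 kN.
σ_{invar} = P/A₂ = 237700/2400 = 99.05 MPa, tensile.

σ ≈ 99.1 MPa (tensile)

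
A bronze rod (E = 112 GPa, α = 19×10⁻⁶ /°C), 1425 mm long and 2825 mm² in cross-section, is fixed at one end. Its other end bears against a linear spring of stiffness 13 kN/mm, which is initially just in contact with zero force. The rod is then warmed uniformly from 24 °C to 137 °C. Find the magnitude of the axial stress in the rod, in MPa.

σ ≈ 13.3 MPa (compressive)

If the spring were absent the rod would lengthen by αΔT L = 19×10⁻⁶ × 113 × 1425 = 3.059 mm.
Let P be the compressive force at the spring. The rod shortens elastically by PL/(AE) and the spring compresses by P/k; together these equal δ_free.
So P = δ_free / [L/(AE) + 1/k] = 3.059 / [ 1425/(2825×112×10³) + 1/(13×10³) ].
P = 3.059 / 8.143×10⁻⁵ = 37570 N.
σ = P/A = 37570/2825 = 13.3 MPa.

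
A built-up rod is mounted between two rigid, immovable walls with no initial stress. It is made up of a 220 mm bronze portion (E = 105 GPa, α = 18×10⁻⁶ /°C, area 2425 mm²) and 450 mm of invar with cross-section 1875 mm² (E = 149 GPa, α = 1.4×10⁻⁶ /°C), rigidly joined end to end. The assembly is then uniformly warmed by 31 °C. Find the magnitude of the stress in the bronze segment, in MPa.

Free thermal expansion of the whole bar: Σ αᵢΔT Lᵢ = 18×10⁻⁶×31×220 + 1.4×10⁻⁶×31×450 = 0.1423 mm.
Since the ends are fixed, an axial force P builds up, equal in every segment, with P · Σ Lᵢ/(AᵢEᵢ) = δ_free.
The series flexibility is Σ Lᵢ/(AᵢEᵢ) = 220/(2425×105×10³) + 450/(1875×149×10³) = 2.475×10⁻⁶ mm/N.
Hence P = δ_free / Σ(L/AE) = 0.1423/2.475×10⁻⁶ = 57.5 kN (compressive).
σ_{bronze} = P / A = 57500 / 2425 = 23.71 MPa.

σ ≈ 23.7 MPa (compressive)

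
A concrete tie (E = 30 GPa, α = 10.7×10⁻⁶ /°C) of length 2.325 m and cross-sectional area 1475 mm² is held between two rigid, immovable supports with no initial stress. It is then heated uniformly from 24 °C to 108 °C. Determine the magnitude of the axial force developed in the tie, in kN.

The ends cannot move, so σ = EαΔT = 30×10³ × 10.7×10⁻⁶ × 84 = 26.96 MPa.
Then P = σA = 26.96 × 1475 mm² = 39.77 kN, compressive.

P ≈ 39.8 kN (compressive)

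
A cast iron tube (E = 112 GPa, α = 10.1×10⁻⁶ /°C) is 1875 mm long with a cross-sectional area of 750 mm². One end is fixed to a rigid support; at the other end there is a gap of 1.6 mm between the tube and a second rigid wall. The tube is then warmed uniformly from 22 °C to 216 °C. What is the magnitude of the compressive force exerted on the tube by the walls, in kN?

P ≈ 92.9 kN

Free thermal elongation = αΔT L = 10.1×10⁻⁶ × 194 × 1875 = 3.674 mm.
After closing the 1.6 mm clearance, 3.674 − 1.6 = 2.074 mm of expansion remains to be suppressed by the wall.
Compatibility: PL/(AE) = 2.074 mm, so σ = P/A = E × (2.074/1875) = 123.9 MPa.
P = σA = 123.9 × 750 = 92.91 kN.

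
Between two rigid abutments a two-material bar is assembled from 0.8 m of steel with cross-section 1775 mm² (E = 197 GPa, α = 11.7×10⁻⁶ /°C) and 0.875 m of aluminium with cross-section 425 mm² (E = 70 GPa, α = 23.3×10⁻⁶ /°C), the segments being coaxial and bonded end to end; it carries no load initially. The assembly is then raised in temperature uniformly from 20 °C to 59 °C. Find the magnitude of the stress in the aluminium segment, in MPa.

σ ≈ 86.1 MPa (compressive)

With the walls removed the bar would change length by δ_free = Σ αᵢΔT Lᵢ = 11.7×10⁻⁶×39×800 + 23.3×10⁻⁶×39×875 = 1.16 mm.
The walls prevent any net length change, so an axial force P (same in every segment) develops. Compatibility: P · Σ Lᵢ/(AᵢEᵢ) = δ_free.
The series flexibility is Σ Lᵢ/(AᵢEᵢ) = 800/(1775×197×10³) + 875/(425×70×10³) = 3.17×10⁻⁵ mm/N.
Hence P = δ_free / Σ(L/AE) = 1.16/3.17×10⁻⁵ = 36.6 kN (compressive).
σ_{aluminium} = P / A = 36600 / 425 = 86.11 MPa.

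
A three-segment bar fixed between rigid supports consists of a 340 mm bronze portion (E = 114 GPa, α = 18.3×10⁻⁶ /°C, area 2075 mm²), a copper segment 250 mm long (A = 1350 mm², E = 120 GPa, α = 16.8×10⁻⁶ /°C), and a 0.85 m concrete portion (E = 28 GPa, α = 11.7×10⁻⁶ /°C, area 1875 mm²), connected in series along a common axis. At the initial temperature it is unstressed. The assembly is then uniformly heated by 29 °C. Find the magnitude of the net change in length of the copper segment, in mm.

|ΔL| ≈ 0.0743 mm

Free thermal expansion of the whole bar: Σ αᵢΔT Lᵢ = 18.3×10⁻⁶×29×340 + 16.8×10⁻⁶×29×250 + 11.7×10⁻⁶×29×850 = 0.5906 mm.
The rigid supports impose zero overall length change; the single axial force P common to all segments must satisfy P Σ Lᵢ/(AᵢEᵢ) = δ_free.
Σ Lᵢ/(AᵢEᵢ) = 340/(2075×114×10³) + 250/(1350×120×10³) + 850/(1875×28×10³) = 1.917×10⁻⁵ mm/N.
P = 0.5906 / 1.917×10⁻⁵ = 30810 N = 30.81 kN, compressive.
For the copper segment, free thermal change = 16.8×10⁻⁶×29×250 = 0.1218 mm and elastic change from P = 30810×250/(1350×120×10³) = 0.04755 mm; these oppose, so the net change is 0.0743 mm (segment lengthens).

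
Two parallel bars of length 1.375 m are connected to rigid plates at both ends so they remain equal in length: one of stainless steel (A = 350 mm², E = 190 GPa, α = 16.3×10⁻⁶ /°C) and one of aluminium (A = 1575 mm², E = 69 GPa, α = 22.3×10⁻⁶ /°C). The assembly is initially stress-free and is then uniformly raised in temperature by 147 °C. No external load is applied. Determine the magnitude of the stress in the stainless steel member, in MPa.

σ ≈ 104 MPa (tensile)

The aluminium has the larger α, so on heating it would change length more than the stainless steel if both were free. The rigid plates force a common final length, so the aluminium is put into compression and the stainless steel into tension, with equal and opposite forces P (no external load).
Setting the final lengths equal and cancelling L: (α₁ − α₂)ΔT = P/(A₁E₁) + P/(A₂E₂).
|α₁ − α₂|·ΔT = 6×10⁻⁶ × 147 = 0.000882.
1/(A₁E₁) + 1/(A₂E₂) = 1/(350×190×10³) + 1/(1575×69×10³) = 2.424×10⁻⁸ N⁻¹.
P = 0.000882 / 2.424×10⁻⁸ = 36390 N = 36.39 kN.
σ_{stainless steel} = P/A₁ = 36390/350 = 104 MPa, tensile.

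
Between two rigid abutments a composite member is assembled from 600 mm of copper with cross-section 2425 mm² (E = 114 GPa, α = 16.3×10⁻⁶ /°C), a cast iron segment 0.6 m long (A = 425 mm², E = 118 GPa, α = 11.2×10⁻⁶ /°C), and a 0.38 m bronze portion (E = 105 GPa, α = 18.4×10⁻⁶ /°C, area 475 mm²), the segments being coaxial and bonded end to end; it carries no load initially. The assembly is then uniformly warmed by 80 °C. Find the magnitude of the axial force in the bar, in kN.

P ≈ 86.4 kN (compressive)

If the supports were absent, the total length change would be Σ αᵢΔT Lᵢ = 16.3×10⁻⁶×80×600 + 11.2×10⁻⁶×80×600 + 18.4×10⁻⁶×80×380 = 1.879 mm.
The rigid supports impose zero overall length change; the single axial force P common to all segments must satisfy P Σ Lᵢ/(AᵢEᵢ) = δ_free.
The series flexibility is Σ Lᵢ/(AᵢEᵢ) = 600/(2425×114×10³) + 600/(425×118×10³) + 380/(475×105×10³) = 2.175×10⁻⁵ mm/N.
Hence P = δ_free / Σ(L/AE) = 1.879/2.175×10⁻⁵ = 86.39 kN (compressive).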